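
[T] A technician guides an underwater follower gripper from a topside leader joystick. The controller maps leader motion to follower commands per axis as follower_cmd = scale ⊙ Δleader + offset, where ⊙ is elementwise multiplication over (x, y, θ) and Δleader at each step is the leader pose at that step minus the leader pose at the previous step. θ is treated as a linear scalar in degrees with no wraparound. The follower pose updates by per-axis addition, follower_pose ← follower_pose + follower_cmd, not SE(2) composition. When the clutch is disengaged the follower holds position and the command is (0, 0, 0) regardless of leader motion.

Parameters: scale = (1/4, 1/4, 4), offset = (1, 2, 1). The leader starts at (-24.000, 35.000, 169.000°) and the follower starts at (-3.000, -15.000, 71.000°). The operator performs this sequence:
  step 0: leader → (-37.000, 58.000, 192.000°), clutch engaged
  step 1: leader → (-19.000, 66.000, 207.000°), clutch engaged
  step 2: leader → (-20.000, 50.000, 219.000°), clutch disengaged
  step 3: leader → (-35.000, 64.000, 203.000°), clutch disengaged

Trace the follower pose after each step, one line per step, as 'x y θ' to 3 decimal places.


step 0: Δleader=(-13.000, 23.000, 23.000°), engaged; cmd=(-2.250, 7.750, 93.000°) → follower=(-5.250, -7.250, 164.000°)
step 1: Δleader=(18.000, 8.000, 15.000°), engaged; cmd=(5.500, 4.000, 61.000°) → follower=(0.250, -3.250, 225.000°)
step 2: Δleader=(-1.000, -16.000, 12.000°), disengaged; cmd=(0,0,0) → follower holds at (0.250, -3.250, 225.000°)
step 3: Δleader=(-15.000, 14.000, -16.000°), disengaged; cmd=(0,0,0) → follower holds at (0.250, -3.250, 225.000°)

-5.250 -7.250 164.000
0.250 -3.250 225.000
0.250 -3.250 225.000
0.250 -3.250 225.000


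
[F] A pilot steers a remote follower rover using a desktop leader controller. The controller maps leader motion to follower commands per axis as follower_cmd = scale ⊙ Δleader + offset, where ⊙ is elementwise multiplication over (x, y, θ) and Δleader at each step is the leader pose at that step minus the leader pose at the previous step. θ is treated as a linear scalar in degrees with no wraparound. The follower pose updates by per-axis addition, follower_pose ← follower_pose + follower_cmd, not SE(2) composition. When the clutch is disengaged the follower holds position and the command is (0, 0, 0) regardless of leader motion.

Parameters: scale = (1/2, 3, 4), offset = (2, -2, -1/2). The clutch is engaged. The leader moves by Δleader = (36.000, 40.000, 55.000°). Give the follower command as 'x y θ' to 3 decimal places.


axis x: 1/2·36.000 + 2 = 20.000
axis y: 3·40.000 + -2 = 118.000
axis θ: 4·55.000 + -1/2 = 219.500

20.000 118.000 219.500


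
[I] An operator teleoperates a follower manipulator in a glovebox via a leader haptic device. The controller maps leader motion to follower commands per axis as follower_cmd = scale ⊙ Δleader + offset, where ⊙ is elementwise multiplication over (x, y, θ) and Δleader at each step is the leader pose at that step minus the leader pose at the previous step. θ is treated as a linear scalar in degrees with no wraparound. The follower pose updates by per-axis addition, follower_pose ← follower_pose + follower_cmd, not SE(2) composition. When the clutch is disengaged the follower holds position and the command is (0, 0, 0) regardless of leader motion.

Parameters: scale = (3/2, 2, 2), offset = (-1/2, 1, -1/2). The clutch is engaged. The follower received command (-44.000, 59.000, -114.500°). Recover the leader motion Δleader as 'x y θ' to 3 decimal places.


axis x: (-44.000 − -1/2) / (3/2) = -29.000
axis y: (59.000 − 1) / (2) = 29.000
axis θ: (-114.500 − -1/2) / (2) = -57.000

-29.000 29.000 -57.000


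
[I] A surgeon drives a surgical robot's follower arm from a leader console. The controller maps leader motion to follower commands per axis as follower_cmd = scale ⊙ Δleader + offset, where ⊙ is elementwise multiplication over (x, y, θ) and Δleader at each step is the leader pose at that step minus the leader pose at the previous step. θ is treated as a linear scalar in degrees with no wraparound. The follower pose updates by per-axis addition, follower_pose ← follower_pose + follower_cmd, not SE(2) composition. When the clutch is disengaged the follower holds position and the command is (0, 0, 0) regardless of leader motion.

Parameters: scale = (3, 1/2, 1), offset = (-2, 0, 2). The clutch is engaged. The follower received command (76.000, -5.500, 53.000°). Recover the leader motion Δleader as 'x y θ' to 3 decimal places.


axis x: (76.000 − -2) / (3) = 26.000
axis y: (-5.500 − 0) / (1/2) = -11.000
axis θ: (53.000 − 2) / (1) = 51.000

26.000 -11.000 51.000


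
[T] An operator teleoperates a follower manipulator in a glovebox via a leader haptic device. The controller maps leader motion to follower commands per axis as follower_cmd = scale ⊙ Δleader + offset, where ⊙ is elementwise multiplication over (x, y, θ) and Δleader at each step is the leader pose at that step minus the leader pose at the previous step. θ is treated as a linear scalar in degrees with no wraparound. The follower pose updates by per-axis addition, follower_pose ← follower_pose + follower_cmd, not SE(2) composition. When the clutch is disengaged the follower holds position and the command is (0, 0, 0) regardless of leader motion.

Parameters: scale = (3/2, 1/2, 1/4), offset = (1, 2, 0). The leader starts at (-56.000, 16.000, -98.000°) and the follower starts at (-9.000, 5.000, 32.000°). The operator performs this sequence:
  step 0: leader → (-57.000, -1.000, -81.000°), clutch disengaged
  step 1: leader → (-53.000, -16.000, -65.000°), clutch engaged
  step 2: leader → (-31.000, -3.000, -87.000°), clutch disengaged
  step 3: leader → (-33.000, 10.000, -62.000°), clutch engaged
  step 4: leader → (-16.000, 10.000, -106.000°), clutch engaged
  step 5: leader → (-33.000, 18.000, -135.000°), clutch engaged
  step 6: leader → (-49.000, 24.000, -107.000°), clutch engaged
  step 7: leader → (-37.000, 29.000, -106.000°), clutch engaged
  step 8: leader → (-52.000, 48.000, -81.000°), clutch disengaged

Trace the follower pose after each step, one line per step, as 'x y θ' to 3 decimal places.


step 0: Δleader=(-1.000, -17.000, 17.000°), disengaged; cmd=(0,0,0) → follower holds at (-9.000, 5.000, 32.000°)
step 1: Δleader=(4.000, -15.000, 16.000°), engaged; cmd=(7.000, -5.500, 4.000°) → follower=(-2.000, -0.500, 36.000°)
step 2: Δleader=(22.000, 13.000, -22.000°), disengaged; cmd=(0,0,0) → follower holds at (-2.000, -0.500, 36.000°)
step 3: Δleader=(-2.000, 13.000, 25.000°), engaged; cmd=(-2.000, 8.500, 6.250°) → follower=(-4.000, 8.000, 42.250°)
step 4: Δleader=(17.000, 0.000, -44.000°), engaged; cmd=(26.500, 2.000, -11.000°) → follower=(22.500, 10.000, 31.250°)
step 5: Δleader=(-17.000, 8.000, -29.000°), engaged; cmd=(-24.500, 6.000, -7.250°) → follower=(-2.000, 16.000, 24.000°)
step 6: Δleader=(-16.000, 6.000, 28.000°), engaged; cmd=(-23.000, 5.000, 7.000°) → follower=(-25.000, 21.000, 31.000°)
step 7: Δleader=(12.000, 5.000, 1.000°), engaged; cmd=(19.000, 4.500, 0.250°) → follower=(-6.000, 25.500, 31.250°)
step 8: Δleader=(-15.000, 19.000, 25.000°), disengaged; cmd=(0,0,0) → follower holds at (-6.000, 25.500, 31.250°)

-9.000 5.000 32.000
-2.000 -0.500 36.000
-2.000 -0.500 36.000
-4.000 8.000 42.250
22.500 10.000 31.250
-2.000 16.000 24.000
-25.000 21.000 31.000
-6.000 25.500 31.250
-6.000 25.500 31.250


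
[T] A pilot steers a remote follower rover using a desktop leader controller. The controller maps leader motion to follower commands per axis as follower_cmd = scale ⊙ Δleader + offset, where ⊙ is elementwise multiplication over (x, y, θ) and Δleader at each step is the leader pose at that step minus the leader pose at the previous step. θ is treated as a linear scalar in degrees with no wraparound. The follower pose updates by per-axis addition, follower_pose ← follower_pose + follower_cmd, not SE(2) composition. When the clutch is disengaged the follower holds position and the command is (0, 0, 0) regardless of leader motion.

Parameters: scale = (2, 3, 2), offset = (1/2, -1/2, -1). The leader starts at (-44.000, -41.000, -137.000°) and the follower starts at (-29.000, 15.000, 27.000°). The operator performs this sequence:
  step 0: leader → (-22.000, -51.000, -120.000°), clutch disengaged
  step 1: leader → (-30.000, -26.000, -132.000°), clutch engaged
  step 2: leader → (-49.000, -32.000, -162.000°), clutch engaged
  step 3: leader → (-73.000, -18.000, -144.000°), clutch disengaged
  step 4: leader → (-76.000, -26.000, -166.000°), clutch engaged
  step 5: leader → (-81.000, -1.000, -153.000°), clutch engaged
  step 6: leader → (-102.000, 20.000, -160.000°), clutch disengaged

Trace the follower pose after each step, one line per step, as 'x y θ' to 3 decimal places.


-29.000 15.000 27.000
-44.500 89.500 2.000
-82.000 71.000 -59.000
-82.000 71.000 -59.000
-87.500 46.500 -104.000
-97.000 121.000 -79.000
-97.000 121.000 -79.000

step 0: Δleader=(22.000, -10.000, 17.000°), disengaged; cmd=(0,0,0) → follower holds at (-29.000, 15.000, 27.000°)
step 1: Δleader=(-8.000, 25.000, -12.000°), engaged; cmd=(-15.500, 74.500, -25.000°) → follower=(-44.500, 89.500, 2.000°)
step 2: Δleader=(-19.000, -6.000, -30.000°), engaged; cmd=(-37.500, -18.500, -61.000°) → follower=(-82.000, 71.000, -59.000°)
step 3: Δleader=(-24.000, 14.000, 18.000°), disengaged; cmd=(0,0,0) → follower holds at (-82.000, 71.000, -59.000°)
step 4: Δleader=(-3.000, -8.000, -22.000°), engaged; cmd=(-5.500, -24.500, -45.000°) → follower=(-87.500, 46.500, -104.000°)
step 5: Δleader=(-5.000, 25.000, 13.000°), engaged; cmd=(-9.500, 74.500, 25.000°) → follower=(-97.000, 121.000, -79.000°)
step 6: Δleader=(-21.000, 21.000, -7.000°), disengaged; cmd=(0,0,0) → follower holds at (-97.000, 121.000, -79.000°)


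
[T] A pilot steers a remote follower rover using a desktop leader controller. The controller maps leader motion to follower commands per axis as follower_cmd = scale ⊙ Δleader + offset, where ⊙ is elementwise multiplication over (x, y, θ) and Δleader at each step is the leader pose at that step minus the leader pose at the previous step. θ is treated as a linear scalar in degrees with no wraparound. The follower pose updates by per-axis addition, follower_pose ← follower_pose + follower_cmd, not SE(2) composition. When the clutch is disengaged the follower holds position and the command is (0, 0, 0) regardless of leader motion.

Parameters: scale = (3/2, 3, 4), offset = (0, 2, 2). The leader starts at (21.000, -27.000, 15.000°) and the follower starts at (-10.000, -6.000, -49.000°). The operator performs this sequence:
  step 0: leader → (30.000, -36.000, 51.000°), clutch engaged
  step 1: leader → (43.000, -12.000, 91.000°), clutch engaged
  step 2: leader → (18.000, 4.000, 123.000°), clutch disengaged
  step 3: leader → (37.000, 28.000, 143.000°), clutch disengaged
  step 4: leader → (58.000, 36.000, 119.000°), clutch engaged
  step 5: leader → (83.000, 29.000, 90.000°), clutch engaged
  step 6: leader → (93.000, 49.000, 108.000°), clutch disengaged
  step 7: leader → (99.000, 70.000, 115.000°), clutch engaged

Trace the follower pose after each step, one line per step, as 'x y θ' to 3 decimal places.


step 0: Δleader=(9.000, -9.000, 36.000°), engaged; cmd=(13.500, -25.000, 146.000°) → follower=(3.500, -31.000, 97.000°)
step 1: Δleader=(13.000, 24.000, 40.000°), engaged; cmd=(19.500, 74.000, 162.000°) → follower=(23.000, 43.000, 259.000°)
step 2: Δleader=(-25.000, 16.000, 32.000°), disengaged; cmd=(0,0,0) → follower holds at (23.000, 43.000, 259.000°)
step 3: Δleader=(19.000, 24.000, 20.000°), disengaged; cmd=(0,0,0) → follower holds at (23.000, 43.000, 259.000°)
step 4: Δleader=(21.000, 8.000, -24.000°), engaged; cmd=(31.500, 26.000, -94.000°) → follower=(54.500, 69.000, 165.000°)
step 5: Δleader=(25.000, -7.000, -29.000°), engaged; cmd=(37.500, -19.000, -114.000°) → follower=(92.000, 50.000, 51.000°)
step 6: Δleader=(10.000, 20.000, 18.000°), disengaged; cmd=(0,0,0) → follower holds at (92.000, 50.000, 51.000°)
step 7: Δleader=(6.000, 21.000, 7.000°), engaged; cmd=(9.000, 65.000, 30.000°) → follower=(101.000, 115.000, 81.000°)

3.500 -31.000 97.000
23.000 43.000 259.000
23.000 43.000 259.000
23.000 43.000 259.000
54.500 69.000 165.000
92.000 50.000 51.000
92.000 50.000 51.000
101.000 115.000 81.000


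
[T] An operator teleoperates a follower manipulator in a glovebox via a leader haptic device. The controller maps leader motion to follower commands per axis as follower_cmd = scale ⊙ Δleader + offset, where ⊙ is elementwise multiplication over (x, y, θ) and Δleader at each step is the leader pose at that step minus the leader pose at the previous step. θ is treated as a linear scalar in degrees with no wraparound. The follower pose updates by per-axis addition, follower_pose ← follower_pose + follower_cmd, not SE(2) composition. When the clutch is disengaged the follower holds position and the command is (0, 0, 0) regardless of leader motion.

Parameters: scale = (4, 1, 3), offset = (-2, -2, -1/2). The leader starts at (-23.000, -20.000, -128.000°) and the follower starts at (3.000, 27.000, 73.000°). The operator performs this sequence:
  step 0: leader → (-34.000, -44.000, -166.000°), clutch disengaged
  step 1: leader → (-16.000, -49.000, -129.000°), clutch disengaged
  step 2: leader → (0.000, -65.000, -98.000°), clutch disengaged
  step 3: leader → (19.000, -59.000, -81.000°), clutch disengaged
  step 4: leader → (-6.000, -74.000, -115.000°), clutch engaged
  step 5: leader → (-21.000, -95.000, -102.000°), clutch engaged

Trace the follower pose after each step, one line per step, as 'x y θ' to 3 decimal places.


3.000 27.000 73.000
3.000 27.000 73.000
3.000 27.000 73.000
3.000 27.000 73.000
-99.000 10.000 -29.500
-161.000 -13.000 9.000

step 0: Δleader=(-11.000, -24.000, -38.000°), disengaged; cmd=(0,0,0) → follower holds at (3.000, 27.000, 73.000°)
step 1: Δleader=(18.000, -5.000, 37.000°), disengaged; cmd=(0,0,0) → follower holds at (3.000, 27.000, 73.000°)
step 2: Δleader=(16.000, -16.000, 31.000°), disengaged; cmd=(0,0,0) → follower holds at (3.000, 27.000, 73.000°)
step 3: Δleader=(19.000, 6.000, 17.000°), disengaged; cmd=(0,0,0) → follower holds at (3.000, 27.000, 73.000°)
step 4: Δleader=(-25.000, -15.000, -34.000°), engaged; cmd=(-102.000, -17.000, -102.500°) → follower=(-99.000, 10.000, -29.500°)
step 5: Δleader=(-15.000, -21.000, 13.000°), engaged; cmd=(-62.000, -23.000, 38.500°) → follower=(-161.000, -13.000, 9.000°)


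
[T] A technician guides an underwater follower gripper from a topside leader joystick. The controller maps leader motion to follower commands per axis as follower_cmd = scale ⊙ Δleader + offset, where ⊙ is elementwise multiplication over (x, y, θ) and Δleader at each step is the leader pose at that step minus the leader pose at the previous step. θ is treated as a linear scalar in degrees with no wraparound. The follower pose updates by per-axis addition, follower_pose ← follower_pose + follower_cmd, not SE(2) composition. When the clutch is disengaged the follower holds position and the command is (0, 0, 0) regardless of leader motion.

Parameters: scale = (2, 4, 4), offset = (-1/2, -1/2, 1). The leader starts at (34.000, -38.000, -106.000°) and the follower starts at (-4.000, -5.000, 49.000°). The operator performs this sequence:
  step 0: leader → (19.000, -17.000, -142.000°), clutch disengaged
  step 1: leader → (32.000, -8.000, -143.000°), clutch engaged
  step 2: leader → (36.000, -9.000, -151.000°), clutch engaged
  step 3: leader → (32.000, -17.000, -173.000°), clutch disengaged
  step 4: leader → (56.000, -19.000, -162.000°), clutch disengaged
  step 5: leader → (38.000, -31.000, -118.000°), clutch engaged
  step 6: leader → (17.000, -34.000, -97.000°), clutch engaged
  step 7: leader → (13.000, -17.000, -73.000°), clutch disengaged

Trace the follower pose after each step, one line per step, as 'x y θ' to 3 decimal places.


step 0: Δleader=(-15.000, 21.000, -36.000°), disengaged; cmd=(0,0,0) → follower holds at (-4.000, -5.000, 49.000°)
step 1: Δleader=(13.000, 9.000, -1.000°), engaged; cmd=(25.500, 35.500, -3.000°) → follower=(21.500, 30.500, 46.000°)
step 2: Δleader=(4.000, -1.000, -8.000°), engaged; cmd=(7.500, -4.500, -31.000°) → follower=(29.000, 26.000, 15.000°)
step 3: Δleader=(-4.000, -8.000, -22.000°), disengaged; cmd=(0,0,0) → follower holds at (29.000, 26.000, 15.000°)
step 4: Δleader=(24.000, -2.000, 11.000°), disengaged; cmd=(0,0,0) → follower holds at (29.000, 26.000, 15.000°)
step 5: Δleader=(-18.000, -12.000, 44.000°), engaged; cmd=(-36.500, -48.500, 177.000°) → follower=(-7.500, -22.500, 192.000°)
step 6: Δleader=(-21.000, -3.000, 21.000°), engaged; cmd=(-42.500, -12.500, 85.000°) → follower=(-50.000, -35.000, 277.000°)
step 7: Δleader=(-4.000, 17.000, 24.000°), disengaged; cmd=(0,0,0) → follower holds at (-50.000, -35.000, 277.000°)

-4.000 -5.000 49.000
21.500 30.500 46.000
29.000 26.000 15.000
29.000 26.000 15.000
29.000 26.000 15.000
-7.500 -22.500 192.000
-50.000 -35.000 277.000
-50.000 -35.000 277.000


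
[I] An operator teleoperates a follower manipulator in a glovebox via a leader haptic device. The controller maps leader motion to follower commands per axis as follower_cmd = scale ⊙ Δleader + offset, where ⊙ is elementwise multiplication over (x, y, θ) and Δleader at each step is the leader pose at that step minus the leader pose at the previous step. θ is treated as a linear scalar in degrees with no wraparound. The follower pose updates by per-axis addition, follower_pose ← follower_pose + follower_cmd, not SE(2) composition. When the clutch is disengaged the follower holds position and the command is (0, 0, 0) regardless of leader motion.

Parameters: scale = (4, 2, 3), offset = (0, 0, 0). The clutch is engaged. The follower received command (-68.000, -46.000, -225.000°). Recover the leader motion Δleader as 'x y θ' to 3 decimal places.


-17.000 -23.000 -75.000

axis x: (-68.000 − 0) / (4) = -17.000
axis y: (-46.000 − 0) / (2) = -23.000
axis θ: (-225.000 − 0) / (3) = -75.000


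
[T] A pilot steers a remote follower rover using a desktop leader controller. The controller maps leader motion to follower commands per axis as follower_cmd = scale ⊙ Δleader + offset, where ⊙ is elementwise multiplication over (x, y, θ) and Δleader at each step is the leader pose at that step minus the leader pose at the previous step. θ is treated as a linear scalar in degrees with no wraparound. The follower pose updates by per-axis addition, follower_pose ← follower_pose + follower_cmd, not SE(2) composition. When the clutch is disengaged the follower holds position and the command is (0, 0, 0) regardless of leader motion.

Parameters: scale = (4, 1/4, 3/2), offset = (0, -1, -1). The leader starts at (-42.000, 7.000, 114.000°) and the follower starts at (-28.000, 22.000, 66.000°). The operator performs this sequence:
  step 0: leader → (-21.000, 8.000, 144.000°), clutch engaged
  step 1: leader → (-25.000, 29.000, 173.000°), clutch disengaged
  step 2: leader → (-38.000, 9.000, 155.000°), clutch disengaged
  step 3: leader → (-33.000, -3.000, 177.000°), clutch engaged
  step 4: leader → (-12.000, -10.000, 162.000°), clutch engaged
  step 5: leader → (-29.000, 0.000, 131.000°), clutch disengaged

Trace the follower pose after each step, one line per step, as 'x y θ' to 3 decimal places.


step 0: Δleader=(21.000, 1.000, 30.000°), engaged; cmd=(84.000, -0.750, 44.000°) → follower=(56.000, 21.250, 110.000°)
step 1: Δleader=(-4.000, 21.000, 29.000°), disengaged; cmd=(0,0,0) → follower holds at (56.000, 21.250, 110.000°)
step 2: Δleader=(-13.000, -20.000, -18.000°), disengaged; cmd=(0,0,0) → follower holds at (56.000, 21.250, 110.000°)
step 3: Δleader=(5.000, -12.000, 22.000°), engaged; cmd=(20.000, -4.000, 32.000°) → follower=(76.000, 17.250, 142.000°)
step 4: Δleader=(21.000, -7.000, -15.000°), engaged; cmd=(84.000, -2.750, -23.500°) → follower=(160.000, 14.500, 118.500°)
step 5: Δleader=(-17.000, 10.000, -31.000°), disengaged; cmd=(0,0,0) → follower holds at (160.000, 14.500, 118.500°)

56.000 21.250 110.000
56.000 21.250 110.000
56.000 21.250 110.000
76.000 17.250 142.000
160.000 14.500 118.500
160.000 14.500 118.500


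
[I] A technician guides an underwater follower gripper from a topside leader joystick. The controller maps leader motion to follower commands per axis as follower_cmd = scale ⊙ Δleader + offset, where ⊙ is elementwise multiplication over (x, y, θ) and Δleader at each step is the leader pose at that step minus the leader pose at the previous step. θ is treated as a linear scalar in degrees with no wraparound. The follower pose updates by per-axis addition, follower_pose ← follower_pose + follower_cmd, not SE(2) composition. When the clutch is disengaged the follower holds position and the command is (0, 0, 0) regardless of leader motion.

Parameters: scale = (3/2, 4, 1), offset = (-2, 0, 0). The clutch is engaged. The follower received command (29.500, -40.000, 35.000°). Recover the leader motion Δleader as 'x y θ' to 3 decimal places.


21.000 -10.000 35.000

axis x: (29.500 − -2) / (3/2) = 21.000
axis y: (-40.000 − 0) / (4) = -10.000
axis θ: (35.000 − 0) / (1) = 35.000


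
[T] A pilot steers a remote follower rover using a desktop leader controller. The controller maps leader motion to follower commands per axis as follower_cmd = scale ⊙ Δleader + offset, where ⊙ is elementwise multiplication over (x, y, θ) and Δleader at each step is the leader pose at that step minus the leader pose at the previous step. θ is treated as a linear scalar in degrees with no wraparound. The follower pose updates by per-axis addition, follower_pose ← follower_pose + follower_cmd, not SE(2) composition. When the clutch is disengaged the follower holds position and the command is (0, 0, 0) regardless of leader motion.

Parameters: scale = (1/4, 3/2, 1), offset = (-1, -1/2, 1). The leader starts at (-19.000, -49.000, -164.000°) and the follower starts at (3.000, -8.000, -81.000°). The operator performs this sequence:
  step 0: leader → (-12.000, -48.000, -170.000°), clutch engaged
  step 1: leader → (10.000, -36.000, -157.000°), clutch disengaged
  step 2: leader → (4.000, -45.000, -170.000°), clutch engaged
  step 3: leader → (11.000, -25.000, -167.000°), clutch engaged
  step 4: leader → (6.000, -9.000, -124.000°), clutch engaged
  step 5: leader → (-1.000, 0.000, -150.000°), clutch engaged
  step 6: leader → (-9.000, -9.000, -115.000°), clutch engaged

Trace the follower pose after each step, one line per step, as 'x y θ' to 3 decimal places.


3.750 -7.000 -86.000
3.750 -7.000 -86.000
1.250 -21.000 -98.000
2.000 8.500 -94.000
-0.250 32.000 -50.000
-3.000 45.000 -75.000
-6.000 31.000 -39.000

step 0: Δleader=(7.000, 1.000, -6.000°), engaged; cmd=(0.750, 1.000, -5.000°) → follower=(3.750, -7.000, -86.000°)
step 1: Δleader=(22.000, 12.000, 13.000°), disengaged; cmd=(0,0,0) → follower holds at (3.750, -7.000, -86.000°)
step 2: Δleader=(-6.000, -9.000, -13.000°), engaged; cmd=(-2.500, -14.000, -12.000°) → follower=(1.250, -21.000, -98.000°)
step 3: Δleader=(7.000, 20.000, 3.000°), engaged; cmd=(0.750, 29.500, 4.000°) → follower=(2.000, 8.500, -94.000°)
step 4: Δleader=(-5.000, 16.000, 43.000°), engaged; cmd=(-2.250, 23.500, 44.000°) → follower=(-0.250, 32.000, -50.000°)
step 5: Δleader=(-7.000, 9.000, -26.000°), engaged; cmd=(-2.750, 13.000, -25.000°) → follower=(-3.000, 45.000, -75.000°)
step 6: Δleader=(-8.000, -9.000, 35.000°), engaged; cmd=(-3.000, -14.000, 36.000°) → follower=(-6.000, 31.000, -39.000°)


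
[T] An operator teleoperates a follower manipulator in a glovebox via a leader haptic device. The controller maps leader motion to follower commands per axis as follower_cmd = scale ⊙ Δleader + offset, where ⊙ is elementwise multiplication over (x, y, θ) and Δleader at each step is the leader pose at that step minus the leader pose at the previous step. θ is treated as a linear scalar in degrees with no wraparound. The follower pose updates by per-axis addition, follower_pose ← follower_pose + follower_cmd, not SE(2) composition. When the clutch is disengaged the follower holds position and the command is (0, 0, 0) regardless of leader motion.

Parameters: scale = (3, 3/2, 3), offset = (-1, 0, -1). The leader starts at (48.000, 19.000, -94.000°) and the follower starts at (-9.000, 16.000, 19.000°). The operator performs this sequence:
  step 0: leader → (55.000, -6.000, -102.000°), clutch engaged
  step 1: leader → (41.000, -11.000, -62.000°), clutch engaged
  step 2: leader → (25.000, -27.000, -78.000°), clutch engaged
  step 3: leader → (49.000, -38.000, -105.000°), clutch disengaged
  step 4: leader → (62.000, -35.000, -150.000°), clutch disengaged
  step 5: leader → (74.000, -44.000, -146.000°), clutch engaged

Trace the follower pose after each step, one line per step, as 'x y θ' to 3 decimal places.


step 0: Δleader=(7.000, -25.000, -8.000°), engaged; cmd=(20.000, -37.500, -25.000°) → follower=(11.000, -21.500, -6.000°)
step 1: Δleader=(-14.000, -5.000, 40.000°), engaged; cmd=(-43.000, -7.500, 119.000°) → follower=(-32.000, -29.000, 113.000°)
step 2: Δleader=(-16.000, -16.000, -16.000°), engaged; cmd=(-49.000, -24.000, -49.000°) → follower=(-81.000, -53.000, 64.000°)
step 3: Δleader=(24.000, -11.000, -27.000°), disengaged; cmd=(0,0,0) → follower holds at (-81.000, -53.000, 64.000°)
step 4: Δleader=(13.000, 3.000, -45.000°), disengaged; cmd=(0,0,0) → follower holds at (-81.000, -53.000, 64.000°)
step 5: Δleader=(12.000, -9.000, 4.000°), engaged; cmd=(35.000, -13.500, 11.000°) → follower=(-46.000, -66.500, 75.000°)

11.000 -21.500 -6.000
-32.000 -29.000 113.000
-81.000 -53.000 64.000
-81.000 -53.000 64.000
-81.000 -53.000 64.000
-46.000 -66.500 75.000


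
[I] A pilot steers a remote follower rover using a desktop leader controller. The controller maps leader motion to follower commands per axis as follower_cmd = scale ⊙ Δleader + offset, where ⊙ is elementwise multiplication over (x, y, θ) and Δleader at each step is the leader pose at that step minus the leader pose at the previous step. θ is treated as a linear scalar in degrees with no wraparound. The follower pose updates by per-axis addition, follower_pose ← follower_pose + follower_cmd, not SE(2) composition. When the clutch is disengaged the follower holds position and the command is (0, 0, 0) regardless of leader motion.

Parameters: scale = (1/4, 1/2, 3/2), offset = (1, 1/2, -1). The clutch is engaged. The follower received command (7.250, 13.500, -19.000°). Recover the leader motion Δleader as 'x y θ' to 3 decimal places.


axis x: (7.250 − 1) / (1/4) = 25.000
axis y: (13.500 − 1/2) / (1/2) = 26.000
axis θ: (-19.000 − -1) / (3/2) = -12.000

25.000 26.000 -12.000


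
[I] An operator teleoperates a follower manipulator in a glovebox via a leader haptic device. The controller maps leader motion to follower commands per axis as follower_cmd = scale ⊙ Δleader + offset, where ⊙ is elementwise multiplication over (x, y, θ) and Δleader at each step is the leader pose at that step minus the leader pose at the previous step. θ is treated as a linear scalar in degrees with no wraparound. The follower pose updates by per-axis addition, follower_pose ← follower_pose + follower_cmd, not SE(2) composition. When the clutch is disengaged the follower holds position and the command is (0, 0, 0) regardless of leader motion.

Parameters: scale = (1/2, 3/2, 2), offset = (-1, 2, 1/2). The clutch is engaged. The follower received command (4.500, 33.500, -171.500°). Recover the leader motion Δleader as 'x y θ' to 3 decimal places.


11.000 21.000 -86.000

axis x: (4.500 − -1) / (1/2) = 11.000
axis y: (33.500 − 2) / (3/2) = 21.000
axis θ: (-171.500 − 1/2) / (2) = -86.000


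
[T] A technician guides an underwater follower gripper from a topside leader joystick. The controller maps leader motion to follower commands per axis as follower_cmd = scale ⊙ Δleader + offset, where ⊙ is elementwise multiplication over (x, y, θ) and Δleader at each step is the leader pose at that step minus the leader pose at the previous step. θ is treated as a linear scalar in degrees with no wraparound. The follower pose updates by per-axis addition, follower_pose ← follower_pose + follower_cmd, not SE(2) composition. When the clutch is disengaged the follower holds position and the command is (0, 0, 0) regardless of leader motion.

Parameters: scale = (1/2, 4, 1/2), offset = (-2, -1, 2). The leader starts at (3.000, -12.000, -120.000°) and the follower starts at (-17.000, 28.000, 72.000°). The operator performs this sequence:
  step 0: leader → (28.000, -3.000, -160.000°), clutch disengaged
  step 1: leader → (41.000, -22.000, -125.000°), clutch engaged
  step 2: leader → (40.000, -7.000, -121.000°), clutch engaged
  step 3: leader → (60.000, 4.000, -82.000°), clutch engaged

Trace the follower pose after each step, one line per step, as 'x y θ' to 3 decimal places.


-17.000 28.000 72.000
-12.500 -49.000 91.500
-15.000 10.000 95.500
-7.000 53.000 117.000

step 0: Δleader=(25.000, 9.000, -40.000°), disengaged; cmd=(0,0,0) → follower holds at (-17.000, 28.000, 72.000°)
step 1: Δleader=(13.000, -19.000, 35.000°), engaged; cmd=(4.500, -77.000, 19.500°) → follower=(-12.500, -49.000, 91.500°)
step 2: Δleader=(-1.000, 15.000, 4.000°), engaged; cmd=(-2.500, 59.000, 4.000°) → follower=(-15.000, 10.000, 95.500°)
step 3: Δleader=(20.000, 11.000, 39.000°), engaged; cmd=(8.000, 43.000, 21.500°) → follower=(-7.000, 53.000, 117.000°)


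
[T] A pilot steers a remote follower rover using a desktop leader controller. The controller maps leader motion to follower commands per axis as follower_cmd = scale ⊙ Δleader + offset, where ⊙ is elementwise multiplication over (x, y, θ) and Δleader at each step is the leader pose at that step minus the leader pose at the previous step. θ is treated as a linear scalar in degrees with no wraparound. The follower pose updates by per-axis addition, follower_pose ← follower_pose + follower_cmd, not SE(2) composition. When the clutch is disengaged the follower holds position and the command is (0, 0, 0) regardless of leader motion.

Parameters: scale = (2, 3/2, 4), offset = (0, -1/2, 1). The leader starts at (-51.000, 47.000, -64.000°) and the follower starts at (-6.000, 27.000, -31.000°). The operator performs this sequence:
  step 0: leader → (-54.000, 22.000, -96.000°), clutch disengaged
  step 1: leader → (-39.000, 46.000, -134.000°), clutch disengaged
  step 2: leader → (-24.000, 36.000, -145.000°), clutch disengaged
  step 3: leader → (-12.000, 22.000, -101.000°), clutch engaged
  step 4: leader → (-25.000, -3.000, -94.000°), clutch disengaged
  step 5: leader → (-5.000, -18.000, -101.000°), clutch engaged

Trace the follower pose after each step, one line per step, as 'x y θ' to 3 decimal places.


-6.000 27.000 -31.000
-6.000 27.000 -31.000
-6.000 27.000 -31.000
18.000 5.500 146.000
18.000 5.500 146.000
58.000 -17.500 119.000

step 0: Δleader=(-3.000, -25.000, -32.000°), disengaged; cmd=(0,0,0) → follower holds at (-6.000, 27.000, -31.000°)
step 1: Δleader=(15.000, 24.000, -38.000°), disengaged; cmd=(0,0,0) → follower holds at (-6.000, 27.000, -31.000°)
step 2: Δleader=(15.000, -10.000, -11.000°), disengaged; cmd=(0,0,0) → follower holds at (-6.000, 27.000, -31.000°)
step 3: Δleader=(12.000, -14.000, 44.000°), engaged; cmd=(24.000, -21.500, 177.000°) → follower=(18.000, 5.500, 146.000°)
step 4: Δleader=(-13.000, -25.000, 7.000°), disengaged; cmd=(0,0,0) → follower holds at (18.000, 5.500, 146.000°)
step 5: Δleader=(20.000, -15.000, -7.000°), engaged; cmd=(40.000, -23.000, -27.000°) → follower=(58.000, -17.500, 119.000°)


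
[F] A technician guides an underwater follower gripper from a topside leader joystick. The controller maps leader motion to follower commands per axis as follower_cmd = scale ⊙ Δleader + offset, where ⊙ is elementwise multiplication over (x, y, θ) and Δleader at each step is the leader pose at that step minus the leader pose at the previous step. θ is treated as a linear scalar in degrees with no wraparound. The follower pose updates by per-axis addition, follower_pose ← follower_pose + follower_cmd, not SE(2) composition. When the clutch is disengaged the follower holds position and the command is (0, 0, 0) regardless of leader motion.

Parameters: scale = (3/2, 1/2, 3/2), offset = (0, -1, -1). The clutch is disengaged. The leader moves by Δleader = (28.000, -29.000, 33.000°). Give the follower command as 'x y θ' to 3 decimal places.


clutch disengaged → follower holds; cmd = (0, 0, 0)

0.000 0.000 0.000


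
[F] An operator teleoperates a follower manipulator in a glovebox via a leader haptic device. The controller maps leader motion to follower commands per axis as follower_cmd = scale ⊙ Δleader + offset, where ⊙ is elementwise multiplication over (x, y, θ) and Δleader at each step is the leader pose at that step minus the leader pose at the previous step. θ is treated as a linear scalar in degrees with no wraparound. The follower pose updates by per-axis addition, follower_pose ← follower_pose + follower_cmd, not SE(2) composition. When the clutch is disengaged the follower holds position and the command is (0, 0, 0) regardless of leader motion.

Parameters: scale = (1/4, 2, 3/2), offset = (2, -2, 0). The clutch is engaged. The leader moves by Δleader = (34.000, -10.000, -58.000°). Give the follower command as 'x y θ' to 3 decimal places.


axis x: 1/4·34.000 + 2 = 10.500
axis y: 2·-10.000 + -2 = -22.000
axis θ: 3/2·-58.000 + 0 = -87.000

10.500 -22.000 -87.000


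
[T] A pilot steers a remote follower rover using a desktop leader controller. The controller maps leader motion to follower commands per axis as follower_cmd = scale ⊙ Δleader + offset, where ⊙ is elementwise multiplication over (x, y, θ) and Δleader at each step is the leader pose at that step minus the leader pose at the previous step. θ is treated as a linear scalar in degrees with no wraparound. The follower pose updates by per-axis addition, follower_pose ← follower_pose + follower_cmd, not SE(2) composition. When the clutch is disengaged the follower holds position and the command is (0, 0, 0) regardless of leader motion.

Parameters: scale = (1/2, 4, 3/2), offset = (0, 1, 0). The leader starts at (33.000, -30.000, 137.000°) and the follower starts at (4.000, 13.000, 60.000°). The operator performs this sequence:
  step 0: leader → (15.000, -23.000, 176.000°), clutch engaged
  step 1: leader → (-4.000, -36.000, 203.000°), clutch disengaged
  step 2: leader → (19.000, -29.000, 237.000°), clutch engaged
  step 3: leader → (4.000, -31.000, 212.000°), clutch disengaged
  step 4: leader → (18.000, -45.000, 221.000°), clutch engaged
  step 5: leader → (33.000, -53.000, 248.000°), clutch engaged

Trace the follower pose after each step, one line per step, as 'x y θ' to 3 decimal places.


-5.000 42.000 118.500
-5.000 42.000 118.500
6.500 71.000 169.500
6.500 71.000 169.500
13.500 16.000 183.000
21.000 -15.000 223.500

step 0: Δleader=(-18.000, 7.000, 39.000°), engaged; cmd=(-9.000, 29.000, 58.500°) → follower=(-5.000, 42.000, 118.500°)
step 1: Δleader=(-19.000, -13.000, 27.000°), disengaged; cmd=(0,0,0) → follower holds at (-5.000, 42.000, 118.500°)
step 2: Δleader=(23.000, 7.000, 34.000°), engaged; cmd=(11.500, 29.000, 51.000°) → follower=(6.500, 71.000, 169.500°)
step 3: Δleader=(-15.000, -2.000, -25.000°), disengaged; cmd=(0,0,0) → follower holds at (6.500, 71.000, 169.500°)
step 4: Δleader=(14.000, -14.000, 9.000°), engaged; cmd=(7.000, -55.000, 13.500°) → follower=(13.500, 16.000, 183.000°)
step 5: Δleader=(15.000, -8.000, 27.000°), engaged; cmd=(7.500, -31.000, 40.500°) → follower=(21.000, -15.000, 223.500°)


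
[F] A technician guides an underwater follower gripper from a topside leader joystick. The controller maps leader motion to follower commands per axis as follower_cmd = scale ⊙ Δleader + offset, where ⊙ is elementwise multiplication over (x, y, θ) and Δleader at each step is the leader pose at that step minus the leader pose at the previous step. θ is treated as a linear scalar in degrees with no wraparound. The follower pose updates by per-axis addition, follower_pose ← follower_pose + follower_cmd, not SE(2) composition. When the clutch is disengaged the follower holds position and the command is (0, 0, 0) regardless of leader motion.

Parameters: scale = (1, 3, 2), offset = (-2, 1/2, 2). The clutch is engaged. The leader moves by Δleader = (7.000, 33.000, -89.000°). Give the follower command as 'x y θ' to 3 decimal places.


axis x: 1·7.000 + -2 = 5.000
axis y: 3·33.000 + 1/2 = 99.500
axis θ: 2·-89.000 + 2 = -176.000

5.000 99.500 -176.000


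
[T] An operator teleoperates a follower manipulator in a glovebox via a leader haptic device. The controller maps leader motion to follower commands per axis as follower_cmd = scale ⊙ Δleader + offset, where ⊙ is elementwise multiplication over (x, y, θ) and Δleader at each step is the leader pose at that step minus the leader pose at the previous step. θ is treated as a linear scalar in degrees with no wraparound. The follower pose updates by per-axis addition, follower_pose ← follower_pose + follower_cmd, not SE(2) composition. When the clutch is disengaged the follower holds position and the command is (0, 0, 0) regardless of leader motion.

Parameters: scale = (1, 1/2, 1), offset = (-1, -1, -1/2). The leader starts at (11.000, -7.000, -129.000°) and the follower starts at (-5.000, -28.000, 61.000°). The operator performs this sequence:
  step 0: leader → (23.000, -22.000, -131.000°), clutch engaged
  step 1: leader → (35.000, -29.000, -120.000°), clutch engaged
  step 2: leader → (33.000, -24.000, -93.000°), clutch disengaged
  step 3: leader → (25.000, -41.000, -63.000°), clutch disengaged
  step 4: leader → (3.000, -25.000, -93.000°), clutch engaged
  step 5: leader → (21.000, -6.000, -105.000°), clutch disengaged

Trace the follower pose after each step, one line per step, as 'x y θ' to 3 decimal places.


step 0: Δleader=(12.000, -15.000, -2.000°), engaged; cmd=(11.000, -8.500, -2.500°) → follower=(6.000, -36.500, 58.500°)
step 1: Δleader=(12.000, -7.000, 11.000°), engaged; cmd=(11.000, -4.500, 10.500°) → follower=(17.000, -41.000, 69.000°)
step 2: Δleader=(-2.000, 5.000, 27.000°), disengaged; cmd=(0,0,0) → follower holds at (17.000, -41.000, 69.000°)
step 3: Δleader=(-8.000, -17.000, 30.000°), disengaged; cmd=(0,0,0) → follower holds at (17.000, -41.000, 69.000°)
step 4: Δleader=(-22.000, 16.000, -30.000°), engaged; cmd=(-23.000, 7.000, -30.500°) → follower=(-6.000, -34.000, 38.500°)
step 5: Δleader=(18.000, 19.000, -12.000°), disengaged; cmd=(0,0,0) → follower holds at (-6.000, -34.000, 38.500°)

6.000 -36.500 58.500
17.000 -41.000 69.000
17.000 -41.000 69.000
17.000 -41.000 69.000
-6.000 -34.000 38.500
-6.000 -34.000 38.500


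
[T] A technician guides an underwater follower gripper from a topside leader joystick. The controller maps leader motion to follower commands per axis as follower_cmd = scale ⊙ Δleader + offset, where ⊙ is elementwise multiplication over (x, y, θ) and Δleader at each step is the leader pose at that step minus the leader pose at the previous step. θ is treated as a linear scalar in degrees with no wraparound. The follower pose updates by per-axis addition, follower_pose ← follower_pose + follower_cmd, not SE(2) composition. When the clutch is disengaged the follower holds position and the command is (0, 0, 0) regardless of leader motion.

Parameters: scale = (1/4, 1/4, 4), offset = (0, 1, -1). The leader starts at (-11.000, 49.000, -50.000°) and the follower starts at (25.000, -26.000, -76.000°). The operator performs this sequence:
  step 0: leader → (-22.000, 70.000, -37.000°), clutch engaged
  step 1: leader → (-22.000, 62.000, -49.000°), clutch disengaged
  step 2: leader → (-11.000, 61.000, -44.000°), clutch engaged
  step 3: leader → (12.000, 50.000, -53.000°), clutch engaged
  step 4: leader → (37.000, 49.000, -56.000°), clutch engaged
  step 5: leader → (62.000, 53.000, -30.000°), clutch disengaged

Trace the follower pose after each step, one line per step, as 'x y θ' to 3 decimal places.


step 0: Δleader=(-11.000, 21.000, 13.000°), engaged; cmd=(-2.750, 6.250, 51.000°) → follower=(22.250, -19.750, -25.000°)
step 1: Δleader=(0.000, -8.000, -12.000°), disengaged; cmd=(0,0,0) → follower holds at (22.250, -19.750, -25.000°)
step 2: Δleader=(11.000, -1.000, 5.000°), engaged; cmd=(2.750, 0.750, 19.000°) → follower=(25.000, -19.000, -6.000°)
step 3: Δleader=(23.000, -11.000, -9.000°), engaged; cmd=(5.750, -1.750, -37.000°) → follower=(30.750, -20.750, -43.000°)
step 4: Δleader=(25.000, -1.000, -3.000°), engaged; cmd=(6.250, 0.750, -13.000°) → follower=(37.000, -20.000, -56.000°)
step 5: Δleader=(25.000, 4.000, 26.000°), disengaged; cmd=(0,0,0) → follower holds at (37.000, -20.000, -56.000°)

22.250 -19.750 -25.000
22.250 -19.750 -25.000
25.000 -19.000 -6.000
30.750 -20.750 -43.000
37.000 -20.000 -56.000
37.000 -20.000 -56.000
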